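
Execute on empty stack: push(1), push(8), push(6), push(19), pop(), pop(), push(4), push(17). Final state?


push(1) -> [1]
push(8) -> [1, 8]
push(6) -> [1, 8, 6]
push(19) -> [1, 8, 6, 19]
pop() returns 19 -> [1, 8, 6]
pop() returns 6 -> [1, 8]
push(4) -> [1, 8, 4]
push(17) -> [1, 8, 4, 17]
Final stack (bottom to top): [1, 8, 4, 17]


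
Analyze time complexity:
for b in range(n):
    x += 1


Per nesting level: O(n) = O(n)
Complexity: O(n)


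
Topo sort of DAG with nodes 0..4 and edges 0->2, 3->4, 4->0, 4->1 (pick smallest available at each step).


Kahn's algorithm, process smallest node first
Order: [3, 4, 0, 1, 2]


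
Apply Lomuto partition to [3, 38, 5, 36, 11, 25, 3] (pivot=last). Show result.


Elements <= 3 go left of pivot.
Result: [3, 3, 5, 36, 11, 25, 38], pivot at index 1


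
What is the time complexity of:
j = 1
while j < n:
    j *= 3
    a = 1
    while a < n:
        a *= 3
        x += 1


Per nesting level: O(log n) * O(log n) = O((log n)^2)
Complexity: O((log n)^2)


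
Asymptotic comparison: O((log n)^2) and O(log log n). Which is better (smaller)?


double-logarithmic grows slower than polylogarithmic
O(log log n) is asymptotically smaller; O((log n)^2) grows faster


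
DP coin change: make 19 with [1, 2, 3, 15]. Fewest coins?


dp[0]=0; dp[i]=1+min(dp[i-c] for c in coins)
...dp[14]=5, dp[15]=1, dp[16]=2, dp[17]=2, dp[18]=2, dp[19]=3
Minimum coins for 19 = 3


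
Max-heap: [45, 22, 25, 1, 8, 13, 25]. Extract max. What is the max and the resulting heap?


Max = 45
Replace root with last, heapify down
Resulting heap: [25, 22, 25, 1, 8, 13]


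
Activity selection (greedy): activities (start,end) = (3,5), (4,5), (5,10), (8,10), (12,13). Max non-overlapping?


Greedy: pick earliest-ending, then skip overlaps.
Selected (3 activities): [(3, 5), (5, 10), (12, 13)]


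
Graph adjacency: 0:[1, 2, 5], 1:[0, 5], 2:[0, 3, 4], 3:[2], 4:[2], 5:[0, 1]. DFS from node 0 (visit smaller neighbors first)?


DFS stack-based: start with [0]
Visit order: [0, 1, 5, 2, 3, 4]


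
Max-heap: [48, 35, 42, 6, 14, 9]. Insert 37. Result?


Append 37: [48, 35, 42, 6, 14, 9, 37]
Bubble up: no swaps needed
Result: [48, 35, 42, 6, 14, 9, 37]


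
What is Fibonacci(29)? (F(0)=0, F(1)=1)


F(n)=F(n-1)+F(n-2)
...F(27)=196418, F(28)=317811, F(29)=514229


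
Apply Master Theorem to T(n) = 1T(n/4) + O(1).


a=1, b=4, c=0. log_4(1)=0 = c=0. Case 2: O(n^c log n) = O(log n)
Complexity: O(log n)


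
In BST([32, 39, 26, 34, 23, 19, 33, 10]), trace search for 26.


BST root = 32
Search for 26: compare at each node
Path: [32, 26]


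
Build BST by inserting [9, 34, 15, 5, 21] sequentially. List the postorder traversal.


Root = 9; build tree by BST insertion.
Postorder traversal: [5, 21, 15, 34, 9]


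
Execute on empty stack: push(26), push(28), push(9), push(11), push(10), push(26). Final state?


push(26) -> [26]
push(28) -> [26, 28]
push(9) -> [26, 28, 9]
push(11) -> [26, 28, 9, 11]
push(10) -> [26, 28, 9, 11, 10]
push(26) -> [26, 28, 9, 11, 10, 26]
Final stack (bottom to top): [26, 28, 9, 11, 10, 26]


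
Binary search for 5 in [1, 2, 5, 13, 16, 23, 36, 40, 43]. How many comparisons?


Search for 5:
[0,8] mid=4 arr[4]=16
[0,3] mid=1 arr[1]=2
[2,3] mid=2 arr[2]=5
Total: 3 comparisons


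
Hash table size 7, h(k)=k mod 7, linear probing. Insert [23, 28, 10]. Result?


Insertions: 23->slot 2; 28->slot 0; 10->slot 3
Table: [28, None, 23, 10, None, None, None]


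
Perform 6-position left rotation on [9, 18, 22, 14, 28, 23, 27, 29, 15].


Left rotate by 6: [27, 29, 15, 9, 18, 22, 14, 28, 23]


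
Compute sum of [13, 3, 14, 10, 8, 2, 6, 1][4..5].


Prefix sums: [0, 13, 16, 30, 40, 48, 50, 56, 57]
Sum[4..5] = prefix[6] - prefix[4] = 50 - 40 = 10


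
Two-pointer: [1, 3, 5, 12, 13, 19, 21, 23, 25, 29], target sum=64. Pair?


Two pointers: lo=0, hi=9
No pair sums to 64


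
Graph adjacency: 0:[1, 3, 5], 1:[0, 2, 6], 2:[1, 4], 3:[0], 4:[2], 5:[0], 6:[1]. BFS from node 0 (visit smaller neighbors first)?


BFS queue: start with [0]
Visit order: [0, 1, 3, 5, 2, 6, 4]


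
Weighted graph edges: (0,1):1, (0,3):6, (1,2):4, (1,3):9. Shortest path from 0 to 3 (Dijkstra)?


Dijkstra from 0:
Distances: {0: 0, 1: 1, 2: 5, 3: 6}
Shortest distance to 3 = 6, path = [0, 3]


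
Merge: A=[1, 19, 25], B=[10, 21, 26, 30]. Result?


Compare heads, take smaller each step.
Merged: [1, 10, 19, 21, 25, 26, 30]


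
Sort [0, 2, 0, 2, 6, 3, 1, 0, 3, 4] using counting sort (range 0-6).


Count array: [3, 1, 2, 2, 1, 0, 1]
Reconstruct: [0, 0, 0, 1, 2, 2, 3, 3, 4, 6]


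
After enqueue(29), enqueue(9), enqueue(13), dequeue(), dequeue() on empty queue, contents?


enqueue(29) -> [29]
enqueue(9) -> [29, 9]
enqueue(13) -> [29, 9, 13]
dequeue() returns 29 -> [9, 13]
dequeue() returns 9 -> [13]
Final queue (front to back): [13]


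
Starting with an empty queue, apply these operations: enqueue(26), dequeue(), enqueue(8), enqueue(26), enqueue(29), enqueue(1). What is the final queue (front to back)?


enqueue(26) -> [26]
dequeue() returns 26 -> []
enqueue(8) -> [8]
enqueue(26) -> [8, 26]
enqueue(29) -> [8, 26, 29]
enqueue(1) -> [8, 26, 29, 1]
Final queue (front to back): [8, 26, 29, 1]


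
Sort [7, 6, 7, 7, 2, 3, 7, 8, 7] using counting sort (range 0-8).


Count array: [0, 0, 1, 1, 0, 0, 1, 5, 1]
Reconstruct: [2, 3, 6, 7, 7, 7, 7, 7, 8]


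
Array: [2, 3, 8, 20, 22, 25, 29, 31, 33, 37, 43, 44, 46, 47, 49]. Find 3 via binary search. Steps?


Search for 3:
[0,14] mid=7 arr[7]=31
[0,6] mid=3 arr[3]=20
[0,2] mid=1 arr[1]=3
Total: 3 comparisons


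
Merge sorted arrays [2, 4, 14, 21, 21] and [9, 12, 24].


Compare heads, take smaller each step.
Merged: [2, 4, 9, 12, 14, 21, 21, 24]


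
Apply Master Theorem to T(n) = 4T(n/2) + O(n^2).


a=4, b=2, c=2. log_2(4)=2 = c=2. Case 2: O(n^c log n) = O(n^2 log n)
Complexity: O(n^2 log n)


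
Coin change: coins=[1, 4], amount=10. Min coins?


dp[0]=0; dp[i]=1+min(dp[i-c] for c in coins)
...dp[5]=2, dp[6]=3, dp[7]=4, dp[8]=2, dp[9]=3, dp[10]=4
Minimum coins for 10 = 4


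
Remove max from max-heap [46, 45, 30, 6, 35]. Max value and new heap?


Max = 46
Replace root with last, heapify down
Resulting heap: [45, 35, 30, 6]


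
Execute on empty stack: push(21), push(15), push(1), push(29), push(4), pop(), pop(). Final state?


push(21) -> [21]
push(15) -> [21, 15]
push(1) -> [21, 15, 1]
push(29) -> [21, 15, 1, 29]
push(4) -> [21, 15, 1, 29, 4]
pop() returns 4 -> [21, 15, 1, 29]
pop() returns 29 -> [21, 15, 1]
Final stack (bottom to top): [21, 15, 1]


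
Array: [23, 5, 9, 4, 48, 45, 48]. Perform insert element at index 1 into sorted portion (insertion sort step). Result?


After one pass: [5, 23, 9, 4, 48, 45, 48]


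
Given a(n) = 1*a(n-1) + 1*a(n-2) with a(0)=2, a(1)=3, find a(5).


Build bottom-up:
...a(3)=8, a(4)=13, a(5)=1*13+1*8=21


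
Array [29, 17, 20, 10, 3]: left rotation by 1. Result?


Left rotate by 1: [17, 20, 10, 3, 29]


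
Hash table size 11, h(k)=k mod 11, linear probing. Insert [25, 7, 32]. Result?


Insertions: 25->slot 3; 7->slot 7; 32->slot 10
Table: [None, None, None, 25, None, None, None, 7, None, None, 32]


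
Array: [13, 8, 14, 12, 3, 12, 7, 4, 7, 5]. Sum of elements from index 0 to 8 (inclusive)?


Prefix sums: [0, 13, 21, 35, 47, 50, 62, 69, 73, 80, 85]
Sum[0..8] = prefix[9] - prefix[0] = 80 - 0 = 80


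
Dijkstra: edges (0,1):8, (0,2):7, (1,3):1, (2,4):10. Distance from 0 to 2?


Dijkstra from 0:
Distances: {0: 0, 1: 8, 2: 7, 3: 9, 4: 17}
Shortest distance to 2 = 7, path = [0, 2]


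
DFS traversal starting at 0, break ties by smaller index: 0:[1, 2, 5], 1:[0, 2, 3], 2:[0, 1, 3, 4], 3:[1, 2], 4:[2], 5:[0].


DFS stack-based: start with [0]
Visit order: [0, 1, 2, 3, 4, 5]


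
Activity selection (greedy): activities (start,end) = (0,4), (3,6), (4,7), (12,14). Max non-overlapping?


Greedy: pick earliest-ending, then skip overlaps.
Selected (3 activities): [(0, 4), (4, 7), (12, 14)]


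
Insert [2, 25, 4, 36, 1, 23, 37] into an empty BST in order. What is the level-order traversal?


Root = 2; build tree by BST insertion.
Level-Order traversal: [2, 1, 25, 4, 36, 23, 37]


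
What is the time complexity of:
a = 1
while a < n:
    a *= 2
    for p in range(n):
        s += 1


Per nesting level: O(log n) * O(n) = O(n log n)
Complexity: O(n log n)


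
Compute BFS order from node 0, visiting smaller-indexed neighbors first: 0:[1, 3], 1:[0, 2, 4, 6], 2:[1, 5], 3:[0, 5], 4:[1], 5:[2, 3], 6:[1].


BFS queue: start with [0]
Visit order: [0, 1, 3, 2, 4, 6, 5]


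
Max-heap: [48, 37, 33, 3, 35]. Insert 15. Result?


Append 15: [48, 37, 33, 3, 35, 15]
Bubble up: no swaps needed
Result: [48, 37, 33, 3, 35, 15]


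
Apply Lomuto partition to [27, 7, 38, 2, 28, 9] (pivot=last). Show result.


Elements <= 9 go left of pivot.
Result: [7, 2, 9, 27, 28, 38], pivot at index 2


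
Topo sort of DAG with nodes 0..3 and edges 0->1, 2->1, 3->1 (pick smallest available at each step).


Kahn's algorithm, process smallest node first
Order: [0, 2, 3, 1]


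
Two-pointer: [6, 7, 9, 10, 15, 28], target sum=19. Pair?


Two pointers: lo=0, hi=5
Found pair: (9, 10) summing to 19


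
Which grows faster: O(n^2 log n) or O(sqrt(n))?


sublinear grows slower than n^2 log n
O(sqrt(n)) is asymptotically smaller; O(n^2 log n) grows faster


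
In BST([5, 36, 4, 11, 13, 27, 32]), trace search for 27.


BST root = 5
Search for 27: compare at each node
Path: [5, 36, 11, 13, 27]


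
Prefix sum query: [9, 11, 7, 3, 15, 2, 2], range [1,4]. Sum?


Prefix sums: [0, 9, 20, 27, 30, 45, 47, 49]
Sum[1..4] = prefix[5] - prefix[1] = 45 - 9 = 36


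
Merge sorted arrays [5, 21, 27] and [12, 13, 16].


Compare heads, take smaller each step.
Merged: [5, 12, 13, 16, 21, 27]


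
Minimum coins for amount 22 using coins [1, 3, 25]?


dp[0]=0; dp[i]=1+min(dp[i-c] for c in coins)
...dp[17]=7, dp[18]=6, dp[19]=7, dp[20]=8, dp[21]=7, dp[22]=8
Minimum coins for 22 = 8


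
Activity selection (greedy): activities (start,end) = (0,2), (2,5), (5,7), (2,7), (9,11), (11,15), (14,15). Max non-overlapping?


Greedy: pick earliest-ending, then skip overlaps.
Selected (5 activities): [(0, 2), (2, 5), (5, 7), (9, 11), (11, 15)]


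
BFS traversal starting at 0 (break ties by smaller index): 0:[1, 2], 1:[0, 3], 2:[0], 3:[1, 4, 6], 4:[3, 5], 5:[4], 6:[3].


BFS queue: start with [0]
Visit order: [0, 1, 2, 3, 4, 6, 5]


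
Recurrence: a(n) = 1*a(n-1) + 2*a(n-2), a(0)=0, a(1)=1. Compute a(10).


Build bottom-up:
...a(8)=85, a(9)=171, a(10)=1*171+2*85=341


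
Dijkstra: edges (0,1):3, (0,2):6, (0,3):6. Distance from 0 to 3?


Dijkstra from 0:
Distances: {0: 0, 1: 3, 2: 6, 3: 6}
Shortest distance to 3 = 6, path = [0, 3]


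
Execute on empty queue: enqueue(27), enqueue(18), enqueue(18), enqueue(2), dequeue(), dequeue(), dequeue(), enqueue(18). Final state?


enqueue(27) -> [27]
enqueue(18) -> [27, 18]
enqueue(18) -> [27, 18, 18]
enqueue(2) -> [27, 18, 18, 2]
dequeue() returns 27 -> [18, 18, 2]
dequeue() returns 18 -> [18, 2]
dequeue() returns 18 -> [2]
enqueue(18) -> [2, 18]
Final queue (front to back): [2, 18]


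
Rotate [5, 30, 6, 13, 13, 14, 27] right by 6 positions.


Right rotate by 6: [30, 6, 13, 13, 14, 27, 5]


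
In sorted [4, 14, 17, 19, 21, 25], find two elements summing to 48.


Two pointers: lo=0, hi=5
No pair sums to 48


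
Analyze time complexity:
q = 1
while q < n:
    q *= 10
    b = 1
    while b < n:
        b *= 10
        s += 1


Per nesting level: O(log n) * O(log n) = O((log n)^2)
Complexity: O((log n)^2)


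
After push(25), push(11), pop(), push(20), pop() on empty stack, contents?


push(25) -> [25]
push(11) -> [25, 11]
pop() returns 11 -> [25]
push(20) -> [25, 20]
pop() returns 20 -> [25]
Final stack (bottom to top): [25]


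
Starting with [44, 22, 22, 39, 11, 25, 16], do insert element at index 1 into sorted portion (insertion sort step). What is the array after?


After one pass: [22, 44, 22, 39, 11, 25, 16]


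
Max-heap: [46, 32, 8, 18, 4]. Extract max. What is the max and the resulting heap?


Max = 46
Replace root with last, heapify down
Resulting heap: [32, 18, 8, 4]


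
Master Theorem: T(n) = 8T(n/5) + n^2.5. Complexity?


a=8, b=5, c=2.5. log_5(8)=1.292 < c=2.5. Case 3: O(n^c) = O(n^2.500)
Complexity: O(n^2.500)


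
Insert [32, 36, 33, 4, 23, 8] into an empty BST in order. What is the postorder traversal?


Root = 32; build tree by BST insertion.
Postorder traversal: [8, 23, 4, 33, 36, 32]


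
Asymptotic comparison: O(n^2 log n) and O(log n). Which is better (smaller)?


logarithmic grows slower than n^2 log n
O(log n) is asymptotically smaller; O(n^2 log n) grows faster


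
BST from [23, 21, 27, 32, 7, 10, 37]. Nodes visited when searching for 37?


BST root = 23
Search for 37: compare at each node
Path: [23, 27, 32, 37]


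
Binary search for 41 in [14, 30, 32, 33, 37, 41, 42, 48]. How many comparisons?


Search for 41:
[0,7] mid=3 arr[3]=33
[4,7] mid=5 arr[5]=41
Total: 2 comparisons


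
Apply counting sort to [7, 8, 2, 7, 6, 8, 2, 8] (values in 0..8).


Count array: [0, 0, 2, 0, 0, 0, 1, 2, 3]
Reconstruct: [2, 2, 6, 7, 7, 8, 8, 8]


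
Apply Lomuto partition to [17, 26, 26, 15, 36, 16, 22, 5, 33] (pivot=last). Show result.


Elements <= 33 go left of pivot.
Result: [17, 26, 26, 15, 16, 22, 5, 33, 36], pivot at index 7


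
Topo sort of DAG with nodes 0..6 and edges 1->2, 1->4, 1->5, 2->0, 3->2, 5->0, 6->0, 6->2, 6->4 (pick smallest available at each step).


Kahn's algorithm, process smallest node first
Order: [1, 3, 5, 6, 2, 0, 4]


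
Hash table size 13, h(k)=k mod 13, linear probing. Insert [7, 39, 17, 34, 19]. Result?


Insertions: 7->slot 7; 39->slot 0; 17->slot 4; 34->slot 8; 19->slot 6
Table: [39, None, None, None, 17, None, 19, 7, 34, None, None, None, None]


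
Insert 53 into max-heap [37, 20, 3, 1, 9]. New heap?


Append 53: [37, 20, 3, 1, 9, 53]
Bubble up: swap idx 5(53) with idx 2(3); swap idx 2(53) with idx 0(37)
Result: [53, 20, 37, 1, 9, 3]


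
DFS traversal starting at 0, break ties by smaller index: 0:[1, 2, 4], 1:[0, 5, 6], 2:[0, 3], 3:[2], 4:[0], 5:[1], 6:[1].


DFS stack-based: start with [0]
Visit order: [0, 1, 5, 6, 2, 3, 4]


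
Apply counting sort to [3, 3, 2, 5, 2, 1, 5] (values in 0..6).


Count array: [0, 1, 2, 2, 0, 2, 0]
Reconstruct: [1, 2, 2, 3, 3, 5, 5]


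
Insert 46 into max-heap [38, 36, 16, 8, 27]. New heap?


Append 46: [38, 36, 16, 8, 27, 46]
Bubble up: swap idx 5(46) with idx 2(16); swap idx 2(46) with idx 0(38)
Result: [46, 36, 38, 8, 27, 16]


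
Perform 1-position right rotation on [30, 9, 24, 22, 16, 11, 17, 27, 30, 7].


Right rotate by 1: [7, 30, 9, 24, 22, 16, 11, 17, 27, 30]


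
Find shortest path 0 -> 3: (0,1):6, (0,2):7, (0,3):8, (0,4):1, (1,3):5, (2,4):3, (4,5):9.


Dijkstra from 0:
Distances: {0: 0, 1: 6, 2: 4, 3: 8, 4: 1, 5: 10}
Shortest distance to 3 = 8, path = [0, 3]


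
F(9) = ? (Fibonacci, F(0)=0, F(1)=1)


F(n)=F(n-1)+F(n-2)
...F(7)=13, F(8)=21, F(9)=34


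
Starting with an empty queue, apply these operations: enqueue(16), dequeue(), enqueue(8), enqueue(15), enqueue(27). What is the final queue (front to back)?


enqueue(16) -> [16]
dequeue() returns 16 -> []
enqueue(8) -> [8]
enqueue(15) -> [8, 15]
enqueue(27) -> [8, 15, 27]
Final queue (front to back): [8, 15, 27]


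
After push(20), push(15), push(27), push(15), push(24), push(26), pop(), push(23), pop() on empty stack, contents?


push(20) -> [20]
push(15) -> [20, 15]
push(27) -> [20, 15, 27]
push(15) -> [20, 15, 27, 15]
push(24) -> [20, 15, 27, 15, 24]
push(26) -> [20, 15, 27, 15, 24, 26]
pop() returns 26 -> [20, 15, 27, 15, 24]
push(23) -> [20, 15, 27, 15, 24, 23]
pop() returns 23 -> [20, 15, 27, 15, 24]
Final stack (bottom to top): [20, 15, 27, 15, 24]


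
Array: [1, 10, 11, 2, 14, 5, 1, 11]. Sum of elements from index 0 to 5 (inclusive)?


Prefix sums: [0, 1, 11, 22, 24, 38, 43, 44, 55]
Sum[0..5] = prefix[6] - prefix[0] = 43 - 0 = 43


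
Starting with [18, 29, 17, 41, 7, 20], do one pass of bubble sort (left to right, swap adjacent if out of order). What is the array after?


After one pass: [18, 17, 29, 7, 20, 41]


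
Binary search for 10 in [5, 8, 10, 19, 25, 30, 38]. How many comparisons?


Search for 10:
[0,6] mid=3 arr[3]=19
[0,2] mid=1 arr[1]=8
[2,2] mid=2 arr[2]=10
Total: 3 comparisons


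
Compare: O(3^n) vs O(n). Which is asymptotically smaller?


linear grows slower than exponential (base 3)
O(n) is asymptotically smaller; O(3^n) grows faster


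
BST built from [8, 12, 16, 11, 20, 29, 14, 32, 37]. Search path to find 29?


BST root = 8
Search for 29: compare at each node
Path: [8, 12, 16, 20, 29]


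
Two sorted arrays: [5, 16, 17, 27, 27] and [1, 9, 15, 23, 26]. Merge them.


Compare heads, take smaller each step.
Merged: [1, 5, 9, 15, 16, 17, 23, 26, 27, 27]


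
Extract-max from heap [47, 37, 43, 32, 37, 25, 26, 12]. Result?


Max = 47
Replace root with last, heapify down
Resulting heap: [43, 37, 26, 32, 37, 25, 12]


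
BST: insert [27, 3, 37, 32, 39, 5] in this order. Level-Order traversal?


Root = 27; build tree by BST insertion.
Level-Order traversal: [27, 3, 37, 5, 32, 39]


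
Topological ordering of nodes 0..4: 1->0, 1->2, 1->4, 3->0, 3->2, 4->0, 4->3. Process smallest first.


Kahn's algorithm, process smallest node first
Order: [1, 4, 3, 0, 2]


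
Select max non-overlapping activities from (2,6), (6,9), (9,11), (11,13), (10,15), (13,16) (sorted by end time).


Greedy: pick earliest-ending, then skip overlaps.
Selected (5 activities): [(2, 6), (6, 9), (9, 11), (11, 13), (13, 16)]


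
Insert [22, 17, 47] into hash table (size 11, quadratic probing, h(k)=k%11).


Insertions: 22->slot 0; 17->slot 6; 47->slot 3
Table: [22, None, None, 47, None, None, 17, None, None, None, None]


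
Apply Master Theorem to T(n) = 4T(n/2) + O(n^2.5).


a=4, b=2, c=2.5. log_2(4)=2 < c=2.5. Case 3: O(n^c) = O(n^2.500)
Complexity: O(n^2.500)


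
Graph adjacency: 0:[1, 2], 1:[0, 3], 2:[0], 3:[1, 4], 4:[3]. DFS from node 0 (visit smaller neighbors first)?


DFS stack-based: start with [0]
Visit order: [0, 1, 3, 4, 2]


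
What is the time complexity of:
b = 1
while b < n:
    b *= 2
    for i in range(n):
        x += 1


Per nesting level: O(log n) * O(n) = O(n log n)
Complexity: O(n log n)


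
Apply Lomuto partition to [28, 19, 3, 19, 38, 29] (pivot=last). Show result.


Elements <= 29 go left of pivot.
Result: [28, 19, 3, 19, 29, 38], pivot at index 4


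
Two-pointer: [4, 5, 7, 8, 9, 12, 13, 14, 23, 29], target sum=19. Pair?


Two pointers: lo=0, hi=9
Found pair: (5, 14) summing to 19


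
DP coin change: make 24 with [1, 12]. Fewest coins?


dp[0]=0; dp[i]=1+min(dp[i-c] for c in coins)
...dp[19]=8, dp[20]=9, dp[21]=10, dp[22]=11, dp[23]=12, dp[24]=2
Minimum coins for 24 = 2


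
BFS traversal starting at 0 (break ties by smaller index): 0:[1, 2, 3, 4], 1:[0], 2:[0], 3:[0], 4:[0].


BFS queue: start with [0]
Visit order: [0, 1, 2, 3, 4]


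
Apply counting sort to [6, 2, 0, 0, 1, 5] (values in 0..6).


Count array: [2, 1, 1, 0, 0, 1, 1]
Reconstruct: [0, 0, 1, 2, 5, 6]


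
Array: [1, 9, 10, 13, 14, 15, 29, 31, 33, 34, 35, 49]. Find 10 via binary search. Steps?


Search for 10:
[0,11] mid=5 arr[5]=15
[0,4] mid=2 arr[2]=10
Total: 2 comparisons


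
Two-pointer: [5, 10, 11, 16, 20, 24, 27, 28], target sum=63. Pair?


Two pointers: lo=0, hi=7
No pair sums to 63


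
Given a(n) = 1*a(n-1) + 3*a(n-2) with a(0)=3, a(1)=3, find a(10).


Build bottom-up:
...a(8)=1524, a(9)=3477, a(10)=1*3477+3*1524=8049


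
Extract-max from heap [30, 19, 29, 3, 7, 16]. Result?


Max = 30
Replace root with last, heapify down
Resulting heap: [29, 19, 16, 3, 7]


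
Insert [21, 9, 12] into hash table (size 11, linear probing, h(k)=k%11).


Insertions: 21->slot 10; 9->slot 9; 12->slot 1
Table: [None, 12, None, None, None, None, None, None, None, 9, 21]


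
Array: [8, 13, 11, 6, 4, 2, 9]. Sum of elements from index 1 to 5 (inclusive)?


Prefix sums: [0, 8, 21, 32, 38, 42, 44, 53]
Sum[1..5] = prefix[6] - prefix[1] = 44 - 8 = 36


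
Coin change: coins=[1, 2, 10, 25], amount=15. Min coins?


dp[0]=0; dp[i]=1+min(dp[i-c] for c in coins)
...dp[10]=1, dp[11]=2, dp[12]=2, dp[13]=3, dp[14]=3, dp[15]=4
Minimum coins for 15 = 4


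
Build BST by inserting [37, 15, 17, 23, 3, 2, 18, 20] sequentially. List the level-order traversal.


Root = 37; build tree by BST insertion.
Level-Order traversal: [37, 15, 3, 17, 2, 23, 18, 20]


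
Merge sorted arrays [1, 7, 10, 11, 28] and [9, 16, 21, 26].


Compare heads, take smaller each step.
Merged: [1, 7, 9, 10, 11, 16, 21, 26, 28]


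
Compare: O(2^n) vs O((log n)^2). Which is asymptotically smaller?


polylogarithmic grows slower than exponential
O((log n)^2) is asymptotically smaller; O(2^n) grows faster


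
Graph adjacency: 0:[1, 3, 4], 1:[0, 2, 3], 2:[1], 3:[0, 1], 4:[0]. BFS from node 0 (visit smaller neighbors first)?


BFS queue: start with [0]
Visit order: [0, 1, 3, 4, 2]


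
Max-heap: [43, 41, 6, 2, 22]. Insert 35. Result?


Append 35: [43, 41, 6, 2, 22, 35]
Bubble up: swap idx 5(35) with idx 2(6)
Result: [43, 41, 35, 2, 22, 6]


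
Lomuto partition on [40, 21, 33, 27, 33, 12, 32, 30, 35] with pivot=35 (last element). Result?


Elements <= 35 go left of pivot.
Result: [21, 33, 27, 33, 12, 32, 30, 35, 40], pivot at index 7


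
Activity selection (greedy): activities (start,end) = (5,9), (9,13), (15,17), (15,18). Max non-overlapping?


Greedy: pick earliest-ending, then skip overlaps.
Selected (3 activities): [(5, 9), (9, 13), (15, 17)]


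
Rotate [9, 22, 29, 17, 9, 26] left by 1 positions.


Left rotate by 1: [22, 29, 17, 9, 26, 9]


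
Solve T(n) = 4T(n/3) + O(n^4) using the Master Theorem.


a=4, b=3, c=4. log_3(4)=1.262 < c=4. Case 3: O(n^c) = O(n^4)
Complexity: O(n^4)


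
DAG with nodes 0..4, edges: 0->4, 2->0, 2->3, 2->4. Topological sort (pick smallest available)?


Kahn's algorithm, process smallest node first
Order: [1, 2, 0, 3, 4]


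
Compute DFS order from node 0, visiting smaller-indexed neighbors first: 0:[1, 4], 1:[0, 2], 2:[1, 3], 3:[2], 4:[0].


DFS stack-based: start with [0]
Visit order: [0, 1, 2, 3, 4]


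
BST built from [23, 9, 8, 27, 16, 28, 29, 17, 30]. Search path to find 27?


BST root = 23
Search for 27: compare at each node
Path: [23, 27]


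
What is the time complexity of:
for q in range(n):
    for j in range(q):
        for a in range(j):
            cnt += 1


Per nesting level: O(n) * O(n) [triangular over q] * O(n) [triangular over j] = O(n^3)
Complexity: O(n^3)


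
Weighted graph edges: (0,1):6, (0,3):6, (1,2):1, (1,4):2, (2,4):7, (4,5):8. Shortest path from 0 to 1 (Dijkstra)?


Dijkstra from 0:
Distances: {0: 0, 1: 6, 2: 7, 3: 6, 4: 8, 5: 16}
Shortest distance to 1 = 6, path = [0, 1]


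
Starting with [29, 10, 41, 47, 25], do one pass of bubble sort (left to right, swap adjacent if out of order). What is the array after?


After one pass: [10, 29, 41, 25, 47]


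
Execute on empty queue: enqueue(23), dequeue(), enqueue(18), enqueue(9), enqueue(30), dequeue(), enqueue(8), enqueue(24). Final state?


enqueue(23) -> [23]
dequeue() returns 23 -> []
enqueue(18) -> [18]
enqueue(9) -> [18, 9]
enqueue(30) -> [18, 9, 30]
dequeue() returns 18 -> [9, 30]
enqueue(8) -> [9, 30, 8]
enqueue(24) -> [9, 30, 8, 24]
Final queue (front to back): [9, 30, 8, 24]


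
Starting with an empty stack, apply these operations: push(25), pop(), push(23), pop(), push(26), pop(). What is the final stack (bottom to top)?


push(25) -> [25]
pop() returns 25 -> []
push(23) -> [23]
pop() returns 23 -> []
push(26) -> [26]
pop() returns 26 -> []
Final stack (bottom to top): []


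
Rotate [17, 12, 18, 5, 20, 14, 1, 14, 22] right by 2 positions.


Right rotate by 2: [14, 22, 17, 12, 18, 5, 20, 14, 1]


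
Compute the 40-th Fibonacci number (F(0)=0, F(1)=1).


F(n)=F(n-1)+F(n-2)
...F(38)=39088169, F(39)=63245986, F(40)=102334155


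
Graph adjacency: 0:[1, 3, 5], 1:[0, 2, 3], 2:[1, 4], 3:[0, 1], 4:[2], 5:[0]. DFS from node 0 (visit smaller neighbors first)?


DFS stack-based: start with [0]
Visit order: [0, 1, 2, 4, 3, 5]


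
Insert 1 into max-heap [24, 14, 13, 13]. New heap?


Append 1: [24, 14, 13, 13, 1]
Bubble up: no swaps needed
Result: [24, 14, 13, 13, 1]


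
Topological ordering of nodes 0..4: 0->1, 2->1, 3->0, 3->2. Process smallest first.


Kahn's algorithm, process smallest node first
Order: [3, 0, 2, 1, 4]


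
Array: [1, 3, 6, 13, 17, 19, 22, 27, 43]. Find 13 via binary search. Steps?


Search for 13:
[0,8] mid=4 arr[4]=17
[0,3] mid=1 arr[1]=3
[2,3] mid=2 arr[2]=6
[3,3] mid=3 arr[3]=13
Total: 4 comparisons


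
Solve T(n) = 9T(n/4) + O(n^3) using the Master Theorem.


a=9, b=4, c=3. log_4(9)=1.585 < c=3. Case 3: O(n^c) = O(n^3)
Complexity: O(n^3)


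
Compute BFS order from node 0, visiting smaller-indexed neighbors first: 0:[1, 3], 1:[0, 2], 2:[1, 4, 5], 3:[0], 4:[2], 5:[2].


BFS queue: start with [0]
Visit order: [0, 1, 3, 2, 4, 5]


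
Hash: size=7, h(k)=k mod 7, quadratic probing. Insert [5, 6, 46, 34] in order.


Insertions: 5->slot 5; 6->slot 6; 46->slot 4; 34->slot 0
Table: [34, None, None, None, 46, 5, 6]


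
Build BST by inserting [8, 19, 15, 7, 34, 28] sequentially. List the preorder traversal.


Root = 8; build tree by BST insertion.
Preorder traversal: [8, 7, 19, 15, 34, 28]


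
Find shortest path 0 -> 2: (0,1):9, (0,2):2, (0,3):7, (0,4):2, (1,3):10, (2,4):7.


Dijkstra from 0:
Distances: {0: 0, 1: 9, 2: 2, 3: 7, 4: 2}
Shortest distance to 2 = 2, path = [0, 2]


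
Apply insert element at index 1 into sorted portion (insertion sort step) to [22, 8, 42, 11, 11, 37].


After one pass: [8, 22, 42, 11, 11, 37]


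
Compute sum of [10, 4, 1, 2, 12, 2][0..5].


Prefix sums: [0, 10, 14, 15, 17, 29, 31]
Sum[0..5] = prefix[6] - prefix[0] = 31 - 0 = 31


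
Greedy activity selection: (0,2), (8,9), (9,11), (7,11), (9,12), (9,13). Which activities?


Greedy: pick earliest-ending, then skip overlaps.
Selected (3 activities): [(0, 2), (8, 9), (9, 11)]


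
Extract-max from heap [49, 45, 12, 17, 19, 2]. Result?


Max = 49
Replace root with last, heapify down
Resulting heap: [45, 19, 12, 17, 2]


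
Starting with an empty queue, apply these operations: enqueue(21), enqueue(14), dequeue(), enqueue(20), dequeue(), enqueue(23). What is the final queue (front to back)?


enqueue(21) -> [21]
enqueue(14) -> [21, 14]
dequeue() returns 21 -> [14]
enqueue(20) -> [14, 20]
dequeue() returns 14 -> [20]
enqueue(23) -> [20, 23]
Final queue (front to back): [20, 23]


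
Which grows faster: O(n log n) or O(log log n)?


double-logarithmic grows slower than linearithmic
O(log log n) is asymptotically smaller; O(n log n) grows faster


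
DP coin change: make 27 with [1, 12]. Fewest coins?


dp[0]=0; dp[i]=1+min(dp[i-c] for c in coins)
...dp[22]=11, dp[23]=12, dp[24]=2, dp[25]=3, dp[26]=4, dp[27]=5
Minimum coins for 27 = 5


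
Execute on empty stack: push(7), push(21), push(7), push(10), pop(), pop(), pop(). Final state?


push(7) -> [7]
push(21) -> [7, 21]
push(7) -> [7, 21, 7]
push(10) -> [7, 21, 7, 10]
pop() returns 10 -> [7, 21, 7]
pop() returns 7 -> [7, 21]
pop() returns 21 -> [7]
Final stack (bottom to top): [7]


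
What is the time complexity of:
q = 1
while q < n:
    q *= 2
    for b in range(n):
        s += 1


Per nesting level: O(log n) * O(n) = O(n log n)
Complexity: O(n log n)


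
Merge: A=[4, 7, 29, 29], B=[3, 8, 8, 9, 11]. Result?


Compare heads, take smaller each step.
Merged: [3, 4, 7, 8, 8, 9, 11, 29, 29]


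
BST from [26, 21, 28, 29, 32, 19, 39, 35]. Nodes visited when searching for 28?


BST root = 26
Search for 28: compare at each node
Path: [26, 28]


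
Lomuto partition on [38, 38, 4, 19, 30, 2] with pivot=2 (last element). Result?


Elements <= 2 go left of pivot.
Result: [2, 38, 4, 19, 30, 38], pivot at index 0


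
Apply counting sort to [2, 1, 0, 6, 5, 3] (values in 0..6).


Count array: [1, 1, 1, 1, 0, 1, 1]
Reconstruct: [0, 1, 2, 3, 5, 6]


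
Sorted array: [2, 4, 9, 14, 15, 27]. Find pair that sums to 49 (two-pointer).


Two pointers: lo=0, hi=5
No pair sums to 49


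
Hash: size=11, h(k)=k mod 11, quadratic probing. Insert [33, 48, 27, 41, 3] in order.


Insertions: 33->slot 0; 48->slot 4; 27->slot 5; 41->slot 8; 3->slot 3
Table: [33, None, None, 3, 48, 27, None, None, 41, None, None]


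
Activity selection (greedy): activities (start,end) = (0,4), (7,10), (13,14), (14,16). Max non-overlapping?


Greedy: pick earliest-ending, then skip overlaps.
Selected (4 activities): [(0, 4), (7, 10), (13, 14), (14, 16)]


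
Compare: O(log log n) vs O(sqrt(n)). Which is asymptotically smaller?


double-logarithmic grows slower than sublinear
O(log log n) is asymptotically smaller; O(sqrt(n)) grows faster


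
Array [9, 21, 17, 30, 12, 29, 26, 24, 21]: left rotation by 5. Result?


Left rotate by 5: [29, 26, 24, 21, 9, 21, 17, 30, 12]


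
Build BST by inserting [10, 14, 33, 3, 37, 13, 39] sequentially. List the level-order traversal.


Root = 10; build tree by BST insertion.
Level-Order traversal: [10, 3, 14, 13, 33, 37, 39]


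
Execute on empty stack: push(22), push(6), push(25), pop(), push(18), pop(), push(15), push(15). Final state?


push(22) -> [22]
push(6) -> [22, 6]
push(25) -> [22, 6, 25]
pop() returns 25 -> [22, 6]
push(18) -> [22, 6, 18]
pop() returns 18 -> [22, 6]
push(15) -> [22, 6, 15]
push(15) -> [22, 6, 15, 15]
Final stack (bottom to top): [22, 6, 15, 15]


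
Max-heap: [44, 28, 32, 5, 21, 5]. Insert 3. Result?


Append 3: [44, 28, 32, 5, 21, 5, 3]
Bubble up: no swaps needed
Result: [44, 28, 32, 5, 21, 5, 3]


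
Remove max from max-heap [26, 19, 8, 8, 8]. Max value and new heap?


Max = 26
Replace root with last, heapify down
Resulting heap: [19, 8, 8, 8]


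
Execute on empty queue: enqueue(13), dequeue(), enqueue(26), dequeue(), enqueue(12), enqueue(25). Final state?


enqueue(13) -> [13]
dequeue() returns 13 -> []
enqueue(26) -> [26]
dequeue() returns 26 -> []
enqueue(12) -> [12]
enqueue(25) -> [12, 25]
Final queue (front to back): [12, 25]


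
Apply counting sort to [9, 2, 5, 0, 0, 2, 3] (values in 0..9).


Count array: [2, 0, 2, 1, 0, 1, 0, 0, 0, 1]
Reconstruct: [0, 0, 2, 2, 3, 5, 9]


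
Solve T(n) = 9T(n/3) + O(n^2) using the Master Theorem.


a=9, b=3, c=2. log_3(9)=2 = c=2. Case 2: O(n^c log n) = O(n^2 log n)
Complexity: O(n^2 log n)


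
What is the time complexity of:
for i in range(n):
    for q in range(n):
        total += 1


Per nesting level: O(n) * O(n) = O(n^2)
Complexity: O(n^2)


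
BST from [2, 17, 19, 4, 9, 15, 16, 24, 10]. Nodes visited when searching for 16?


BST root = 2
Search for 16: compare at each node
Path: [2, 17, 4, 9, 15, 16]


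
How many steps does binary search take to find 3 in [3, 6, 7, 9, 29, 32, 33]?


Search for 3:
[0,6] mid=3 arr[3]=9
[0,2] mid=1 arr[1]=6
[0,0] mid=0 arr[0]=3
Total: 3 comparisons


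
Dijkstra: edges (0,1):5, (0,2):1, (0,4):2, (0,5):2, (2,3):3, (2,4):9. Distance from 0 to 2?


Dijkstra from 0:
Distances: {0: 0, 1: 5, 2: 1, 3: 4, 4: 2, 5: 2}
Shortest distance to 2 = 1, path = [0, 2]


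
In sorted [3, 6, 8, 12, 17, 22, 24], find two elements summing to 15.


Two pointers: lo=0, hi=6
Found pair: (3, 12) summing to 15


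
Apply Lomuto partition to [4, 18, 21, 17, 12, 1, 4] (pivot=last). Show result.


Elements <= 4 go left of pivot.
Result: [4, 1, 4, 17, 12, 18, 21], pivot at index 2


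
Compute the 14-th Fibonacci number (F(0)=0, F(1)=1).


F(n)=F(n-1)+F(n-2)
...F(12)=144, F(13)=233, F(14)=377


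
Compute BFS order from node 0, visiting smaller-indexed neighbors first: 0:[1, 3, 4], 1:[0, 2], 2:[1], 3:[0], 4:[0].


BFS queue: start with [0]
Visit order: [0, 1, 3, 4, 2]


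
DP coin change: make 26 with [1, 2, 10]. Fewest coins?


dp[0]=0; dp[i]=1+min(dp[i-c] for c in coins)
...dp[21]=3, dp[22]=3, dp[23]=4, dp[24]=4, dp[25]=5, dp[26]=5
Minimum coins for 26 = 5


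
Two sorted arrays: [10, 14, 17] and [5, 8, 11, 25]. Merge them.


Compare heads, take smaller each step.
Merged: [5, 8, 10, 11, 14, 17, 25]


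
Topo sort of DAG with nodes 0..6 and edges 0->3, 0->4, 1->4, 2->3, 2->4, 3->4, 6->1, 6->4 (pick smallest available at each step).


Kahn's algorithm, process smallest node first
Order: [0, 2, 3, 5, 6, 1, 4]


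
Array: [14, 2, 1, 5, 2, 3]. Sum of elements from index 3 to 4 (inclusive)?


Prefix sums: [0, 14, 16, 17, 22, 24, 27]
Sum[3..4] = prefix[5] - prefix[3] = 24 - 17 = 7


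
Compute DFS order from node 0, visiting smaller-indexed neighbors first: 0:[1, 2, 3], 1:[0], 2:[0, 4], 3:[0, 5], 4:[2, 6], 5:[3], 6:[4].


DFS stack-based: start with [0]
Visit order: [0, 1, 2, 4, 6, 3, 5]


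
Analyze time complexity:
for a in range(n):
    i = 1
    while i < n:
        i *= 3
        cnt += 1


Per nesting level: O(n) * O(log n) = O(n log n)
Complexity: O(n log n)


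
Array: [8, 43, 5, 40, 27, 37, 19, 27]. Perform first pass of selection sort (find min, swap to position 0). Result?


After one pass: [5, 43, 8, 40, 27, 37, 19, 27]


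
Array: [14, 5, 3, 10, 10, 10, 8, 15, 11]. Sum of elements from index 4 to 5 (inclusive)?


Prefix sums: [0, 14, 19, 22, 32, 42, 52, 60, 75, 86]
Sum[4..5] = prefix[6] - prefix[4] = 52 - 32 = 20


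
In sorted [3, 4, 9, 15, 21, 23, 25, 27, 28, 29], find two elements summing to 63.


Two pointers: lo=0, hi=9
No pair sums to 63


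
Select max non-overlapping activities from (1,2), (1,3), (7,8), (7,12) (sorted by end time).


Greedy: pick earliest-ending, then skip overlaps.
Selected (2 activities): [(1, 2), (7, 8)]


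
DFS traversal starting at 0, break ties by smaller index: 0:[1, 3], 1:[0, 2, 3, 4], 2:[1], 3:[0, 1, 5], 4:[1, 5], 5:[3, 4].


DFS stack-based: start with [0]
Visit order: [0, 1, 2, 3, 5, 4]


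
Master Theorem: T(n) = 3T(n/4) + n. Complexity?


a=3, b=4, c=1. log_4(3)=0.792 < c=1. Case 3: O(n^c) = O(n)
Complexity: O(n)


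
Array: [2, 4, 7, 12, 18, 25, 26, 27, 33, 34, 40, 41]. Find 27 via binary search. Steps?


Search for 27:
[0,11] mid=5 arr[5]=25
[6,11] mid=8 arr[8]=33
[6,7] mid=6 arr[6]=26
[7,7] mid=7 arr[7]=27
Total: 4 comparisons


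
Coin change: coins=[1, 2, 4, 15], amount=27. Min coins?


dp[0]=0; dp[i]=1+min(dp[i-c] for c in coins)
...dp[22]=4, dp[23]=3, dp[24]=4, dp[25]=4, dp[26]=5, dp[27]=4
Minimum coins for 27 = 4


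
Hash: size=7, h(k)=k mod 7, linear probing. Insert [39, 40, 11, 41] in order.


Insertions: 39->slot 4; 40->slot 5; 11->slot 6; 41->slot 0
Table: [41, None, None, None, 39, 40, 11]


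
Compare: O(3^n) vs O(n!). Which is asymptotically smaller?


exponential (base 3) grows slower than factorial
O(3^n) is asymptotically smaller; O(n!) grows faster


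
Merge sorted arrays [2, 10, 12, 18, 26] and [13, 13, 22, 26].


Compare heads, take smaller each step.
Merged: [2, 10, 12, 13, 13, 18, 22, 26, 26]


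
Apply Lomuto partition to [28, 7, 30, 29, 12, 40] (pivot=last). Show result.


Elements <= 40 go left of pivot.
Result: [28, 7, 30, 29, 12, 40], pivot at index 5


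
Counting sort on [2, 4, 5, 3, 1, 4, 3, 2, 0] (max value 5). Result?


Count array: [1, 1, 2, 2, 2, 1]
Reconstruct: [0, 1, 2, 2, 3, 3, 4, 4, 5]


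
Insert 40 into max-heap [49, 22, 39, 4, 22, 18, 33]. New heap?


Append 40: [49, 22, 39, 4, 22, 18, 33, 40]
Bubble up: swap idx 7(40) with idx 3(4); swap idx 3(40) with idx 1(22)
Result: [49, 40, 39, 22, 22, 18, 33, 4]


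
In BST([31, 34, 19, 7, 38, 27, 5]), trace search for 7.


BST root = 31
Search for 7: compare at each node
Path: [31, 19, 7]


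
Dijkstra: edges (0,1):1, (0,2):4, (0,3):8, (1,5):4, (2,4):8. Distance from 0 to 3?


Dijkstra from 0:
Distances: {0: 0, 1: 1, 2: 4, 3: 8, 4: 12, 5: 5}
Shortest distance to 3 = 8, path = [0, 3]


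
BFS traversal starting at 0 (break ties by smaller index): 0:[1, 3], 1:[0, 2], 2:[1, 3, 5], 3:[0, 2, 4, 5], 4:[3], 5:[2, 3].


BFS queue: start with [0]
Visit order: [0, 1, 3, 2, 4, 5]


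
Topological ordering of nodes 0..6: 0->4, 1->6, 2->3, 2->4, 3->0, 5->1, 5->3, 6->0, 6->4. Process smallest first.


Kahn's algorithm, process smallest node first
Order: [2, 5, 1, 3, 6, 0, 4]


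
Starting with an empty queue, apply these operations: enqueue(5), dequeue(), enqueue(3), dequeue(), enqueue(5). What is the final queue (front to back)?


enqueue(5) -> [5]
dequeue() returns 5 -> []
enqueue(3) -> [3]
dequeue() returns 3 -> []
enqueue(5) -> [5]
Final queue (front to back): [5]


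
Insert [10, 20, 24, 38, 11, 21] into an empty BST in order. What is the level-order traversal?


Root = 10; build tree by BST insertion.
Level-Order traversal: [10, 20, 11, 24, 21, 38]


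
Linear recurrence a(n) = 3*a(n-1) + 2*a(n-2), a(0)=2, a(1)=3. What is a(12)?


Build bottom-up:
...a(10)=328393, a(11)=1169589, a(12)=3*1169589+2*328393=4165553


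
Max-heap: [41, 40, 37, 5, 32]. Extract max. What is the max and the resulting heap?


Max = 41
Replace root with last, heapify down
Resulting heap: [40, 32, 37, 5]


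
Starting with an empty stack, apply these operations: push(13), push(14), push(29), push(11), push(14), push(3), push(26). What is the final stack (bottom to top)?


push(13) -> [13]
push(14) -> [13, 14]
push(29) -> [13, 14, 29]
push(11) -> [13, 14, 29, 11]
push(14) -> [13, 14, 29, 11, 14]
push(3) -> [13, 14, 29, 11, 14, 3]
push(26) -> [13, 14, 29, 11, 14, 3, 26]
Final stack (bottom to top): [13, 14, 29, 11, 14, 3, 26]


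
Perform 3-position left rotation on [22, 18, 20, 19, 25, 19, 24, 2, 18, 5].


Left rotate by 3: [19, 25, 19, 24, 2, 18, 5, 22, 18, 20]


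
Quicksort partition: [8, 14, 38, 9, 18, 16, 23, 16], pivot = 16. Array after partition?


Elements <= 16 go left of pivot.
Result: [8, 14, 9, 16, 16, 38, 23, 18], pivot at index 4


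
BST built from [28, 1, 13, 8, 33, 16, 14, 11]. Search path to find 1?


BST root = 28
Search for 1: compare at each node
Path: [28, 1]


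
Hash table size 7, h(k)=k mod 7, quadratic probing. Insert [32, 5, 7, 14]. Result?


Insertions: 32->slot 4; 5->slot 5; 7->slot 0; 14->slot 1
Table: [7, 14, None, None, 32, 5, None]


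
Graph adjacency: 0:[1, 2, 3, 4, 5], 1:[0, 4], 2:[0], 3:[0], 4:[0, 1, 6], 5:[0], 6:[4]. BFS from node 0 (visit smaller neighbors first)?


BFS queue: start with [0]
Visit order: [0, 1, 2, 3, 4, 5, 6]


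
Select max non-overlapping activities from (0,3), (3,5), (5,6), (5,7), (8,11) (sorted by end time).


Greedy: pick earliest-ending, then skip overlaps.
Selected (4 activities): [(0, 3), (3, 5), (5, 6), (8, 11)]


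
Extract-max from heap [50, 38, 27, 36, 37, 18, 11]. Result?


Max = 50
Replace root with last, heapify down
Resulting heap: [38, 37, 27, 36, 11, 18]


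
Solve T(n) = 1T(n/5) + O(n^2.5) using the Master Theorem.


a=1, b=5, c=2.5. log_5(1)=0 < c=2.5. Case 3: O(n^c) = O(n^2.500)
Complexity: O(n^2.500)


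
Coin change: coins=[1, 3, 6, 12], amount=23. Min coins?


dp[0]=0; dp[i]=1+min(dp[i-c] for c in coins)
...dp[18]=2, dp[19]=3, dp[20]=4, dp[21]=3, dp[22]=4, dp[23]=5
Minimum coins for 23 = 5
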